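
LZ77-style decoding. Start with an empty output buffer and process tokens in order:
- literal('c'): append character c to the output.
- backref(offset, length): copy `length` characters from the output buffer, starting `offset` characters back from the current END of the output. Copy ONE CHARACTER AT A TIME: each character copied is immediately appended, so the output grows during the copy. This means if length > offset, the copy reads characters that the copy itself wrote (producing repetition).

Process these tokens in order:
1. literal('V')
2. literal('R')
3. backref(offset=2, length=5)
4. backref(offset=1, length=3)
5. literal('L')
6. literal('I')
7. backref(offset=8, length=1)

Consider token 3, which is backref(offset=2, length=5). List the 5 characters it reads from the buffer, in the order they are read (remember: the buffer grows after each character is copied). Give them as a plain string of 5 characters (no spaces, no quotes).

Answer: VRVRV

Derivation:
Token 1: literal('V'). Output: "V"
Token 2: literal('R'). Output: "VR"
Token 3: backref(off=2, len=5). Buffer before: "VR" (len 2)
  byte 1: read out[0]='V', append. Buffer now: "VRV"
  byte 2: read out[1]='R', append. Buffer now: "VRVR"
  byte 3: read out[2]='V', append. Buffer now: "VRVRV"
  byte 4: read out[3]='R', append. Buffer now: "VRVRVR"
  byte 5: read out[4]='V', append. Buffer now: "VRVRVRV"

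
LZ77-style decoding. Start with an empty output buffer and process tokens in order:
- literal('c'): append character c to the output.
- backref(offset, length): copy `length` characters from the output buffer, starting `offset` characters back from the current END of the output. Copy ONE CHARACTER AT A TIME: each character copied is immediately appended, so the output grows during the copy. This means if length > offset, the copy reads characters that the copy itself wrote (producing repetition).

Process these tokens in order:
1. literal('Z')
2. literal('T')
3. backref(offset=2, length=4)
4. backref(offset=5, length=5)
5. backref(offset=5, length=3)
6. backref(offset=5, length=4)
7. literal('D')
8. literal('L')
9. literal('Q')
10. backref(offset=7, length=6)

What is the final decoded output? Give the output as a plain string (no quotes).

Token 1: literal('Z'). Output: "Z"
Token 2: literal('T'). Output: "ZT"
Token 3: backref(off=2, len=4) (overlapping!). Copied 'ZTZT' from pos 0. Output: "ZTZTZT"
Token 4: backref(off=5, len=5). Copied 'TZTZT' from pos 1. Output: "ZTZTZTTZTZT"
Token 5: backref(off=5, len=3). Copied 'TZT' from pos 6. Output: "ZTZTZTTZTZTTZT"
Token 6: backref(off=5, len=4). Copied 'ZTTZ' from pos 9. Output: "ZTZTZTTZTZTTZTZTTZ"
Token 7: literal('D'). Output: "ZTZTZTTZTZTTZTZTTZD"
Token 8: literal('L'). Output: "ZTZTZTTZTZTTZTZTTZDL"
Token 9: literal('Q'). Output: "ZTZTZTTZTZTTZTZTTZDLQ"
Token 10: backref(off=7, len=6). Copied 'ZTTZDL' from pos 14. Output: "ZTZTZTTZTZTTZTZTTZDLQZTTZDL"

Answer: ZTZTZTTZTZTTZTZTTZDLQZTTZDL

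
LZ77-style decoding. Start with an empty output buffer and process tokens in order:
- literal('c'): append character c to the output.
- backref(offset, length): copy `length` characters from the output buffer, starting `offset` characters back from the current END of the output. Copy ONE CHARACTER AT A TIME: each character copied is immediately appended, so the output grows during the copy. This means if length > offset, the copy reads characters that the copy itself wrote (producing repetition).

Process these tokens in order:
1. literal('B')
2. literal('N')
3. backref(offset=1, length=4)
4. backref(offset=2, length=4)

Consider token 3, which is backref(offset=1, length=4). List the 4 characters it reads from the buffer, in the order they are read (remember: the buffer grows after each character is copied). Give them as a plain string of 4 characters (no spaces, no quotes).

Token 1: literal('B'). Output: "B"
Token 2: literal('N'). Output: "BN"
Token 3: backref(off=1, len=4). Buffer before: "BN" (len 2)
  byte 1: read out[1]='N', append. Buffer now: "BNN"
  byte 2: read out[2]='N', append. Buffer now: "BNNN"
  byte 3: read out[3]='N', append. Buffer now: "BNNNN"
  byte 4: read out[4]='N', append. Buffer now: "BNNNNN"

Answer: NNNN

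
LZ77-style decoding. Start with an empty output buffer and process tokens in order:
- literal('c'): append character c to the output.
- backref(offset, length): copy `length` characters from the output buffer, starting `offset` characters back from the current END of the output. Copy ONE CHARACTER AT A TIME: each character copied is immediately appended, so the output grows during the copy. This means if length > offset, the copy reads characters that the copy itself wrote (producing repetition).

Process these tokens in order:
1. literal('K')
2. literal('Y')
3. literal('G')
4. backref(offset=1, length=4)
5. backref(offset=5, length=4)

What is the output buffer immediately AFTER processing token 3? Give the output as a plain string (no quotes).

Token 1: literal('K'). Output: "K"
Token 2: literal('Y'). Output: "KY"
Token 3: literal('G'). Output: "KYG"

Answer: KYG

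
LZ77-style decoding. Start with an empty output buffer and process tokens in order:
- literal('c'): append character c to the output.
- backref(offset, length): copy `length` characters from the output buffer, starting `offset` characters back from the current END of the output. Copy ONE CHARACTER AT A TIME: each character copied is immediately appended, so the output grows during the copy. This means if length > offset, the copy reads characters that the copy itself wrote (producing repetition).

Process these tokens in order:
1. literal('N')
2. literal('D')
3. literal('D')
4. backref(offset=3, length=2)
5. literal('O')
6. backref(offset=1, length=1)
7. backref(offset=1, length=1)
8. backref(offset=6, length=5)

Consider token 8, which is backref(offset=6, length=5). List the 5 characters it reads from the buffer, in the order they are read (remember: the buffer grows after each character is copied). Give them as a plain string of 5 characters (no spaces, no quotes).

Answer: DNDOO

Derivation:
Token 1: literal('N'). Output: "N"
Token 2: literal('D'). Output: "ND"
Token 3: literal('D'). Output: "NDD"
Token 4: backref(off=3, len=2). Copied 'ND' from pos 0. Output: "NDDND"
Token 5: literal('O'). Output: "NDDNDO"
Token 6: backref(off=1, len=1). Copied 'O' from pos 5. Output: "NDDNDOO"
Token 7: backref(off=1, len=1). Copied 'O' from pos 6. Output: "NDDNDOOO"
Token 8: backref(off=6, len=5). Buffer before: "NDDNDOOO" (len 8)
  byte 1: read out[2]='D', append. Buffer now: "NDDNDOOOD"
  byte 2: read out[3]='N', append. Buffer now: "NDDNDOOODN"
  byte 3: read out[4]='D', append. Buffer now: "NDDNDOOODND"
  byte 4: read out[5]='O', append. Buffer now: "NDDNDOOODNDO"
  byte 5: read out[6]='O', append. Buffer now: "NDDNDOOODNDOO"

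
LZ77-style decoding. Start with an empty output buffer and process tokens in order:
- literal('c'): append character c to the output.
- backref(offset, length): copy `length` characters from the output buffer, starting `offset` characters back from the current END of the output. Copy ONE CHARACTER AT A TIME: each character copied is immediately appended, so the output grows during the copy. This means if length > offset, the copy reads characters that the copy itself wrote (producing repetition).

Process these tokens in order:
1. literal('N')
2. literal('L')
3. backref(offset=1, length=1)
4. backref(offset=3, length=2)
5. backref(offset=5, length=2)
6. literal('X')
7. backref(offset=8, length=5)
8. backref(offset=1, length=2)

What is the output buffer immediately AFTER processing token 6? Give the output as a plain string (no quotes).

Token 1: literal('N'). Output: "N"
Token 2: literal('L'). Output: "NL"
Token 3: backref(off=1, len=1). Copied 'L' from pos 1. Output: "NLL"
Token 4: backref(off=3, len=2). Copied 'NL' from pos 0. Output: "NLLNL"
Token 5: backref(off=5, len=2). Copied 'NL' from pos 0. Output: "NLLNLNL"
Token 6: literal('X'). Output: "NLLNLNLX"

Answer: NLLNLNLX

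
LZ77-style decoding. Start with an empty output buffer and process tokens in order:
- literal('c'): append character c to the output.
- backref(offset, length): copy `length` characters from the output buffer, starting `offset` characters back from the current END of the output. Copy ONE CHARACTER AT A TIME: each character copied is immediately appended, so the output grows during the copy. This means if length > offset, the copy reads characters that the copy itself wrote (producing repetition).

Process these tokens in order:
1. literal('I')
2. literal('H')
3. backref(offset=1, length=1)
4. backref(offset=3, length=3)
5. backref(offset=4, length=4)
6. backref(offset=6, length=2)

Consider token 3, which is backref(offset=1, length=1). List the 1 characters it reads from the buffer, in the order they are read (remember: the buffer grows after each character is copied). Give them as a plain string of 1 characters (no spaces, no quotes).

Token 1: literal('I'). Output: "I"
Token 2: literal('H'). Output: "IH"
Token 3: backref(off=1, len=1). Buffer before: "IH" (len 2)
  byte 1: read out[1]='H', append. Buffer now: "IHH"

Answer: H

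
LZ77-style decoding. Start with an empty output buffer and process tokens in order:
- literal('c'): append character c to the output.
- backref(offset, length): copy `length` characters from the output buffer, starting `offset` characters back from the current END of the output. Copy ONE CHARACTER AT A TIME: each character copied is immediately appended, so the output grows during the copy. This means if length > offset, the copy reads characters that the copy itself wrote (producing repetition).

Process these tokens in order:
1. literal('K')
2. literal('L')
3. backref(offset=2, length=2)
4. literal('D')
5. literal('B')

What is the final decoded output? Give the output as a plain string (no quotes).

Answer: KLKLDB

Derivation:
Token 1: literal('K'). Output: "K"
Token 2: literal('L'). Output: "KL"
Token 3: backref(off=2, len=2). Copied 'KL' from pos 0. Output: "KLKL"
Token 4: literal('D'). Output: "KLKLD"
Token 5: literal('B'). Output: "KLKLDB"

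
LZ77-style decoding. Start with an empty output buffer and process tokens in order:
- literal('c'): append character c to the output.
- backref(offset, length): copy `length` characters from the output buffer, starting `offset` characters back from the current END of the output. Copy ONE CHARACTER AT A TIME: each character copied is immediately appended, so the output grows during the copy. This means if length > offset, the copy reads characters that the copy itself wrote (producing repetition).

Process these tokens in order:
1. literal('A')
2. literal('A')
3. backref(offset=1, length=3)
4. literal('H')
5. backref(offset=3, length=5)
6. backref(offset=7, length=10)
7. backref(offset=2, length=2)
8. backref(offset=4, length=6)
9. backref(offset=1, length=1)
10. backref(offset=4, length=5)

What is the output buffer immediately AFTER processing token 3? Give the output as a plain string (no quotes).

Token 1: literal('A'). Output: "A"
Token 2: literal('A'). Output: "AA"
Token 3: backref(off=1, len=3) (overlapping!). Copied 'AAA' from pos 1. Output: "AAAAA"

Answer: AAAAA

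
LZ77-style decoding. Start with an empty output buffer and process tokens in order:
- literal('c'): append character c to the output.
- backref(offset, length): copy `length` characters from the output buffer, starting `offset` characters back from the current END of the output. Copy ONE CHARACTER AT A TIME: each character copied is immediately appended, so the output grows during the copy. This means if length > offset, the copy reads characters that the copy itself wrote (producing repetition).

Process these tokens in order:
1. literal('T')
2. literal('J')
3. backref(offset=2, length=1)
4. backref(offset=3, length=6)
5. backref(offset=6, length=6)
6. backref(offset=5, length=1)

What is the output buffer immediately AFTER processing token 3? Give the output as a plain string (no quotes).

Answer: TJT

Derivation:
Token 1: literal('T'). Output: "T"
Token 2: literal('J'). Output: "TJ"
Token 3: backref(off=2, len=1). Copied 'T' from pos 0. Output: "TJT"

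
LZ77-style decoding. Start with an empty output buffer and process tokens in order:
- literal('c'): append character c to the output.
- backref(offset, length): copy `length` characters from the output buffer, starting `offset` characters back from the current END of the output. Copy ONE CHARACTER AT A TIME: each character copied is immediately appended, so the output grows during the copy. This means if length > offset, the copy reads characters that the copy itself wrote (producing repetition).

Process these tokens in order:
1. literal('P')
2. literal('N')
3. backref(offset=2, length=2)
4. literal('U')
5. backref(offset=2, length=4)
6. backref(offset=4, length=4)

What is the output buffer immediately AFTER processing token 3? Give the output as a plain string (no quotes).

Token 1: literal('P'). Output: "P"
Token 2: literal('N'). Output: "PN"
Token 3: backref(off=2, len=2). Copied 'PN' from pos 0. Output: "PNPN"

Answer: PNPN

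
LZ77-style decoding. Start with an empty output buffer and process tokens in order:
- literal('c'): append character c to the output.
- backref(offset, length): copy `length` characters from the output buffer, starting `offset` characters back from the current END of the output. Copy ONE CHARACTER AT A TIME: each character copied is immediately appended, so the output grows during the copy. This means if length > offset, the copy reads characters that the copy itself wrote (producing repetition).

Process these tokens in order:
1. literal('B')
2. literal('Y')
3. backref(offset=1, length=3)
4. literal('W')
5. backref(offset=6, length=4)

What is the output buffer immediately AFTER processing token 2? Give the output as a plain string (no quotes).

Answer: BY

Derivation:
Token 1: literal('B'). Output: "B"
Token 2: literal('Y'). Output: "BY"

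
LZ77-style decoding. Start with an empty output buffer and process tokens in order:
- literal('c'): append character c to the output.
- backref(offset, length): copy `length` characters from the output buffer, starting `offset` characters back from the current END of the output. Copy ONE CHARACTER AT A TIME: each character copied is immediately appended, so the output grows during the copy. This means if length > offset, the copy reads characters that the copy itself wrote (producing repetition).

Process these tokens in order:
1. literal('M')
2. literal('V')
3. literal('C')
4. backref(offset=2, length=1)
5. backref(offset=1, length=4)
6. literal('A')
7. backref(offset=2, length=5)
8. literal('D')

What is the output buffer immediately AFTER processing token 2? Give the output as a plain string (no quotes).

Token 1: literal('M'). Output: "M"
Token 2: literal('V'). Output: "MV"

Answer: MV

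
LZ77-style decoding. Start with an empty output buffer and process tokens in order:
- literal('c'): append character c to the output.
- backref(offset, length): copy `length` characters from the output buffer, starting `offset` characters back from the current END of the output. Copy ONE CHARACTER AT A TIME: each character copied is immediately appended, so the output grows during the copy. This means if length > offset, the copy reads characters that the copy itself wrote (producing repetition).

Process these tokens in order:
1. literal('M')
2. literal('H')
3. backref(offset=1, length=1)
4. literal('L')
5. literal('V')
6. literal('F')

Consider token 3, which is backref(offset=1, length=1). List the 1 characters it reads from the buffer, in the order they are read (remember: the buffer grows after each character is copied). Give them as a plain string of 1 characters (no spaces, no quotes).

Token 1: literal('M'). Output: "M"
Token 2: literal('H'). Output: "MH"
Token 3: backref(off=1, len=1). Buffer before: "MH" (len 2)
  byte 1: read out[1]='H', append. Buffer now: "MHH"

Answer: H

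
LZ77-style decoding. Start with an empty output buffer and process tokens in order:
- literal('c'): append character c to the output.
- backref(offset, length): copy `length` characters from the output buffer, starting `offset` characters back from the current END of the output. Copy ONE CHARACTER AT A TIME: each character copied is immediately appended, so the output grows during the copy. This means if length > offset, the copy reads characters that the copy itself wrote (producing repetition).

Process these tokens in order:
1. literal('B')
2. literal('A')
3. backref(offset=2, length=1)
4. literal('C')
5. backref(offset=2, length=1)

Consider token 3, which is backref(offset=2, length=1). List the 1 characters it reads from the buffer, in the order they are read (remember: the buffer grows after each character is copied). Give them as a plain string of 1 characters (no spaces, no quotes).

Token 1: literal('B'). Output: "B"
Token 2: literal('A'). Output: "BA"
Token 3: backref(off=2, len=1). Buffer before: "BA" (len 2)
  byte 1: read out[0]='B', append. Buffer now: "BAB"

Answer: B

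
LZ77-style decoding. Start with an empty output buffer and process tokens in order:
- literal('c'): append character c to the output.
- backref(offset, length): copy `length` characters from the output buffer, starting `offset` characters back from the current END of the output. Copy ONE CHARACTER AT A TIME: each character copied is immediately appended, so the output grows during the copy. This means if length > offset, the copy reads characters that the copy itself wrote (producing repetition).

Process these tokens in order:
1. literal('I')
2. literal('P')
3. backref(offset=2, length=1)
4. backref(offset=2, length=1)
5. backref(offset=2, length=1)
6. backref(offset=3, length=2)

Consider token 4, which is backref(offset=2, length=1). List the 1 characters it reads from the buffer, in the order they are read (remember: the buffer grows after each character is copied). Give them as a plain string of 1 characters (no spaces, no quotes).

Answer: P

Derivation:
Token 1: literal('I'). Output: "I"
Token 2: literal('P'). Output: "IP"
Token 3: backref(off=2, len=1). Copied 'I' from pos 0. Output: "IPI"
Token 4: backref(off=2, len=1). Buffer before: "IPI" (len 3)
  byte 1: read out[1]='P', append. Buffer now: "IPIP"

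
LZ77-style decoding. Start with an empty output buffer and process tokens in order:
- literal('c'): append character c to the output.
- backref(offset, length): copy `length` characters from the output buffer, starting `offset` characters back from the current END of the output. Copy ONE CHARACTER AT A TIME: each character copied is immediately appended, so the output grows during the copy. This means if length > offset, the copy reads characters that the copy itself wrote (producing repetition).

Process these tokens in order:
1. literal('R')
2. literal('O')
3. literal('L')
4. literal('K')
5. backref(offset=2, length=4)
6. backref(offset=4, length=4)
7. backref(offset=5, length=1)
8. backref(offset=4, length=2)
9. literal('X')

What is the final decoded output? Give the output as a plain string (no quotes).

Answer: ROLKLKLKLKLKKKLX

Derivation:
Token 1: literal('R'). Output: "R"
Token 2: literal('O'). Output: "RO"
Token 3: literal('L'). Output: "ROL"
Token 4: literal('K'). Output: "ROLK"
Token 5: backref(off=2, len=4) (overlapping!). Copied 'LKLK' from pos 2. Output: "ROLKLKLK"
Token 6: backref(off=4, len=4). Copied 'LKLK' from pos 4. Output: "ROLKLKLKLKLK"
Token 7: backref(off=5, len=1). Copied 'K' from pos 7. Output: "ROLKLKLKLKLKK"
Token 8: backref(off=4, len=2). Copied 'KL' from pos 9. Output: "ROLKLKLKLKLKKKL"
Token 9: literal('X'). Output: "ROLKLKLKLKLKKKLX"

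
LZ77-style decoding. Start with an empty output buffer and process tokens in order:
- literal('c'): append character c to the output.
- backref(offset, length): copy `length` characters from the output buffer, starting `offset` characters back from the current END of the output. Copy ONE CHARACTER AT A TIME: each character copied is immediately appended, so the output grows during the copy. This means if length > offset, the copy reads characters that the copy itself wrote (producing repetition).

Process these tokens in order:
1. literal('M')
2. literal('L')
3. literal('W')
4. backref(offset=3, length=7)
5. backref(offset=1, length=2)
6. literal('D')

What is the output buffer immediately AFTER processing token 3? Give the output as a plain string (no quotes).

Answer: MLW

Derivation:
Token 1: literal('M'). Output: "M"
Token 2: literal('L'). Output: "ML"
Token 3: literal('W'). Output: "MLW"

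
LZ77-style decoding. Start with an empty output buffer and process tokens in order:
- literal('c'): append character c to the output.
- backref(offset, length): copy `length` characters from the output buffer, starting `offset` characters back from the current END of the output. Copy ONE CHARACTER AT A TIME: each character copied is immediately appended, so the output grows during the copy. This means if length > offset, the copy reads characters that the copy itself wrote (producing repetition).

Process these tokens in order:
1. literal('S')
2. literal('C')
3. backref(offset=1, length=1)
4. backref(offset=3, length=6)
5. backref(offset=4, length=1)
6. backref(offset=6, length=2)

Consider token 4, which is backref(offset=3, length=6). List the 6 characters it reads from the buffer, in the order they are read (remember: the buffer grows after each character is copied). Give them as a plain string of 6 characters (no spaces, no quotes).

Token 1: literal('S'). Output: "S"
Token 2: literal('C'). Output: "SC"
Token 3: backref(off=1, len=1). Copied 'C' from pos 1. Output: "SCC"
Token 4: backref(off=3, len=6). Buffer before: "SCC" (len 3)
  byte 1: read out[0]='S', append. Buffer now: "SCCS"
  byte 2: read out[1]='C', append. Buffer now: "SCCSC"
  byte 3: read out[2]='C', append. Buffer now: "SCCSCC"
  byte 4: read out[3]='S', append. Buffer now: "SCCSCCS"
  byte 5: read out[4]='C', append. Buffer now: "SCCSCCSC"
  byte 6: read out[5]='C', append. Buffer now: "SCCSCCSCC"

Answer: SCCSCC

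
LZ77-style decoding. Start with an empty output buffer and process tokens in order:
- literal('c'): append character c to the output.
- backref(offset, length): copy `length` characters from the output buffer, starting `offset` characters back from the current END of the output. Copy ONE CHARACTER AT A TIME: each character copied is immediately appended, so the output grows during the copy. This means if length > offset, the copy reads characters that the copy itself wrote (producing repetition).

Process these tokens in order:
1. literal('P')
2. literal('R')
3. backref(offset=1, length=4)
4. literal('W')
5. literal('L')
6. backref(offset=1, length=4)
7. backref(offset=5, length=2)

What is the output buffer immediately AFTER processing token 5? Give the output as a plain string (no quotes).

Token 1: literal('P'). Output: "P"
Token 2: literal('R'). Output: "PR"
Token 3: backref(off=1, len=4) (overlapping!). Copied 'RRRR' from pos 1. Output: "PRRRRR"
Token 4: literal('W'). Output: "PRRRRRW"
Token 5: literal('L'). Output: "PRRRRRWL"

Answer: PRRRRRWL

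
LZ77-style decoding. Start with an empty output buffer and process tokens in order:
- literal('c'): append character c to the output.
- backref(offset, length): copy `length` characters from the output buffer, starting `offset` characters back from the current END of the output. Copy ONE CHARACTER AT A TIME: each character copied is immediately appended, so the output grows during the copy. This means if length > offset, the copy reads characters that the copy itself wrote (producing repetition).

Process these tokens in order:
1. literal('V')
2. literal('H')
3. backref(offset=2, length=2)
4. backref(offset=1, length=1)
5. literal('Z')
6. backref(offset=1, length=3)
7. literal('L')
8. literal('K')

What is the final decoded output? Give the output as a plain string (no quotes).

Token 1: literal('V'). Output: "V"
Token 2: literal('H'). Output: "VH"
Token 3: backref(off=2, len=2). Copied 'VH' from pos 0. Output: "VHVH"
Token 4: backref(off=1, len=1). Copied 'H' from pos 3. Output: "VHVHH"
Token 5: literal('Z'). Output: "VHVHHZ"
Token 6: backref(off=1, len=3) (overlapping!). Copied 'ZZZ' from pos 5. Output: "VHVHHZZZZ"
Token 7: literal('L'). Output: "VHVHHZZZZL"
Token 8: literal('K'). Output: "VHVHHZZZZLK"

Answer: VHVHHZZZZLK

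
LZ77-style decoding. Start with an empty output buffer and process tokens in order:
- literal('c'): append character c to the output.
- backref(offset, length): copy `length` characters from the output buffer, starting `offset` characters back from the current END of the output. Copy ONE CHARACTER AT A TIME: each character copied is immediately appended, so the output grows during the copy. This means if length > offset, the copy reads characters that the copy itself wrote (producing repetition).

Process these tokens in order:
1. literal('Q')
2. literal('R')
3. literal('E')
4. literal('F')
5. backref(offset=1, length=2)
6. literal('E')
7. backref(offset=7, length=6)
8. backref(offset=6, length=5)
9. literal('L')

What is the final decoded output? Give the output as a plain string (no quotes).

Answer: QREFFFEQREFFFQREFFL

Derivation:
Token 1: literal('Q'). Output: "Q"
Token 2: literal('R'). Output: "QR"
Token 3: literal('E'). Output: "QRE"
Token 4: literal('F'). Output: "QREF"
Token 5: backref(off=1, len=2) (overlapping!). Copied 'FF' from pos 3. Output: "QREFFF"
Token 6: literal('E'). Output: "QREFFFE"
Token 7: backref(off=7, len=6). Copied 'QREFFF' from pos 0. Output: "QREFFFEQREFFF"
Token 8: backref(off=6, len=5). Copied 'QREFF' from pos 7. Output: "QREFFFEQREFFFQREFF"
Token 9: literal('L'). Output: "QREFFFEQREFFFQREFFL"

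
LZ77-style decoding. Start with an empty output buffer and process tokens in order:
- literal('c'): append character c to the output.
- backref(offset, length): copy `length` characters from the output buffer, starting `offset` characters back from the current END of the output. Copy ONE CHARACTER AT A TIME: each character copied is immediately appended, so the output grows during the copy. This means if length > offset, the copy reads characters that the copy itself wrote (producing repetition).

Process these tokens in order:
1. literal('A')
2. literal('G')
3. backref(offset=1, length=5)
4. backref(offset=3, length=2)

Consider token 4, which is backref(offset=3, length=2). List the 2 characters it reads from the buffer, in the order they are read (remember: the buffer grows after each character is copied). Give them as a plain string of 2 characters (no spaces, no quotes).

Answer: GG

Derivation:
Token 1: literal('A'). Output: "A"
Token 2: literal('G'). Output: "AG"
Token 3: backref(off=1, len=5) (overlapping!). Copied 'GGGGG' from pos 1. Output: "AGGGGGG"
Token 4: backref(off=3, len=2). Buffer before: "AGGGGGG" (len 7)
  byte 1: read out[4]='G', append. Buffer now: "AGGGGGGG"
  byte 2: read out[5]='G', append. Buffer now: "AGGGGGGGG"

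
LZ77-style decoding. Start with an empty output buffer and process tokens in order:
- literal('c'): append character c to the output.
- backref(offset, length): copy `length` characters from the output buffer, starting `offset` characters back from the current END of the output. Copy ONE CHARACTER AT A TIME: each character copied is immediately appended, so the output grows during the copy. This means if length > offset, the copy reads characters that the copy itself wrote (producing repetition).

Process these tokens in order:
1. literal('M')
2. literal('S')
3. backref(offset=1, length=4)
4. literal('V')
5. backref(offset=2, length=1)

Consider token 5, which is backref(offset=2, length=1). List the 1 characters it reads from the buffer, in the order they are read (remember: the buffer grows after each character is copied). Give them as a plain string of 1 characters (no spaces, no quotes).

Token 1: literal('M'). Output: "M"
Token 2: literal('S'). Output: "MS"
Token 3: backref(off=1, len=4) (overlapping!). Copied 'SSSS' from pos 1. Output: "MSSSSS"
Token 4: literal('V'). Output: "MSSSSSV"
Token 5: backref(off=2, len=1). Buffer before: "MSSSSSV" (len 7)
  byte 1: read out[5]='S', append. Buffer now: "MSSSSSVS"

Answer: S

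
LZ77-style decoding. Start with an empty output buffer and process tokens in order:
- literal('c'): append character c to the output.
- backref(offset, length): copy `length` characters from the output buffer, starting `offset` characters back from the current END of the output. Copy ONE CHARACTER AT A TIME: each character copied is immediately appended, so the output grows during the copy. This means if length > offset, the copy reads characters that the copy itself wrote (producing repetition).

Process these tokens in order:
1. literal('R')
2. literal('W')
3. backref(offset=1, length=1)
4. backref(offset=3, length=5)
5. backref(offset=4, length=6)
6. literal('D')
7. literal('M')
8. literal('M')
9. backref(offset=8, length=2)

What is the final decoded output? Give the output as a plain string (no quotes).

Answer: RWWRWWRWWWRWWWDMMWR

Derivation:
Token 1: literal('R'). Output: "R"
Token 2: literal('W'). Output: "RW"
Token 3: backref(off=1, len=1). Copied 'W' from pos 1. Output: "RWW"
Token 4: backref(off=3, len=5) (overlapping!). Copied 'RWWRW' from pos 0. Output: "RWWRWWRW"
Token 5: backref(off=4, len=6) (overlapping!). Copied 'WWRWWW' from pos 4. Output: "RWWRWWRWWWRWWW"
Token 6: literal('D'). Output: "RWWRWWRWWWRWWWD"
Token 7: literal('M'). Output: "RWWRWWRWWWRWWWDM"
Token 8: literal('M'). Output: "RWWRWWRWWWRWWWDMM"
Token 9: backref(off=8, len=2). Copied 'WR' from pos 9. Output: "RWWRWWRWWWRWWWDMMWR"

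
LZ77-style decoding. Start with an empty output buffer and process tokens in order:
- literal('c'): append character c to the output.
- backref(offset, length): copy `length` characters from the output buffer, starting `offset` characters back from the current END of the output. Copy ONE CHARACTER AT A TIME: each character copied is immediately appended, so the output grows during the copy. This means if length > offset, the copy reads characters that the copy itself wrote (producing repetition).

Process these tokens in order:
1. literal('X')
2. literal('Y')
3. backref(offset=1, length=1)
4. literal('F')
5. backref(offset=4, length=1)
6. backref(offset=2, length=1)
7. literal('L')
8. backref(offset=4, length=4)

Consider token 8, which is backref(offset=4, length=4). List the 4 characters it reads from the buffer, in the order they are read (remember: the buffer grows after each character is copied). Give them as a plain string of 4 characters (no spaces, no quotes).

Token 1: literal('X'). Output: "X"
Token 2: literal('Y'). Output: "XY"
Token 3: backref(off=1, len=1). Copied 'Y' from pos 1. Output: "XYY"
Token 4: literal('F'). Output: "XYYF"
Token 5: backref(off=4, len=1). Copied 'X' from pos 0. Output: "XYYFX"
Token 6: backref(off=2, len=1). Copied 'F' from pos 3. Output: "XYYFXF"
Token 7: literal('L'). Output: "XYYFXFL"
Token 8: backref(off=4, len=4). Buffer before: "XYYFXFL" (len 7)
  byte 1: read out[3]='F', append. Buffer now: "XYYFXFLF"
  byte 2: read out[4]='X', append. Buffer now: "XYYFXFLFX"
  byte 3: read out[5]='F', append. Buffer now: "XYYFXFLFXF"
  byte 4: read out[6]='L', append. Buffer now: "XYYFXFLFXFL"

Answer: FXFL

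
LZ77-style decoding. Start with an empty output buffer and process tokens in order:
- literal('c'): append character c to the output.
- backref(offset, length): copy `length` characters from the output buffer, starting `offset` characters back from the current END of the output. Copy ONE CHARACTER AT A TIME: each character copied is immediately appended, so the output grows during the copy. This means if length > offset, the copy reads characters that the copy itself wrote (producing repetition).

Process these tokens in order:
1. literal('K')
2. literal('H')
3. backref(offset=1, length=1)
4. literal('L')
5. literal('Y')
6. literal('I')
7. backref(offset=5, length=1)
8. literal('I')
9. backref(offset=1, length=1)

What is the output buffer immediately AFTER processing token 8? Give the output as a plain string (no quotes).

Answer: KHHLYIHI

Derivation:
Token 1: literal('K'). Output: "K"
Token 2: literal('H'). Output: "KH"
Token 3: backref(off=1, len=1). Copied 'H' from pos 1. Output: "KHH"
Token 4: literal('L'). Output: "KHHL"
Token 5: literal('Y'). Output: "KHHLY"
Token 6: literal('I'). Output: "KHHLYI"
Token 7: backref(off=5, len=1). Copied 'H' from pos 1. Output: "KHHLYIH"
Token 8: literal('I'). Output: "KHHLYIHI"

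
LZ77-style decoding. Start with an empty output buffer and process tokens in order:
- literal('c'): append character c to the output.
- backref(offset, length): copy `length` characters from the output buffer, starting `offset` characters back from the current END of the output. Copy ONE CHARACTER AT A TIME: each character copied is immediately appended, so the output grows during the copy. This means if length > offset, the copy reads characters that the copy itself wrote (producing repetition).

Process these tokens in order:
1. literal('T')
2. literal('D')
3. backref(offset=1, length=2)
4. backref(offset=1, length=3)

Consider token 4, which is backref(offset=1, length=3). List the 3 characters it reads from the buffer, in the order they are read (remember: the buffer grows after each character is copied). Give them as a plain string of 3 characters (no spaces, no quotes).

Token 1: literal('T'). Output: "T"
Token 2: literal('D'). Output: "TD"
Token 3: backref(off=1, len=2) (overlapping!). Copied 'DD' from pos 1. Output: "TDDD"
Token 4: backref(off=1, len=3). Buffer before: "TDDD" (len 4)
  byte 1: read out[3]='D', append. Buffer now: "TDDDD"
  byte 2: read out[4]='D', append. Buffer now: "TDDDDD"
  byte 3: read out[5]='D', append. Buffer now: "TDDDDDD"

Answer: DDD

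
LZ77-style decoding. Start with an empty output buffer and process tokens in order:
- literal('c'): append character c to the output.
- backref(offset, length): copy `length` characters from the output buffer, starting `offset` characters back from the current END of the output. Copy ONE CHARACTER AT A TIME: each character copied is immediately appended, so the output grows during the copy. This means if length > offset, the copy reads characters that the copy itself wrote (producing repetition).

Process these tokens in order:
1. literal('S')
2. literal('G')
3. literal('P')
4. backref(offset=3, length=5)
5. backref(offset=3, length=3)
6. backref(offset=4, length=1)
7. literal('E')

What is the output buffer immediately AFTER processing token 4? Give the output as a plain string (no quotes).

Token 1: literal('S'). Output: "S"
Token 2: literal('G'). Output: "SG"
Token 3: literal('P'). Output: "SGP"
Token 4: backref(off=3, len=5) (overlapping!). Copied 'SGPSG' from pos 0. Output: "SGPSGPSG"

Answer: SGPSGPSG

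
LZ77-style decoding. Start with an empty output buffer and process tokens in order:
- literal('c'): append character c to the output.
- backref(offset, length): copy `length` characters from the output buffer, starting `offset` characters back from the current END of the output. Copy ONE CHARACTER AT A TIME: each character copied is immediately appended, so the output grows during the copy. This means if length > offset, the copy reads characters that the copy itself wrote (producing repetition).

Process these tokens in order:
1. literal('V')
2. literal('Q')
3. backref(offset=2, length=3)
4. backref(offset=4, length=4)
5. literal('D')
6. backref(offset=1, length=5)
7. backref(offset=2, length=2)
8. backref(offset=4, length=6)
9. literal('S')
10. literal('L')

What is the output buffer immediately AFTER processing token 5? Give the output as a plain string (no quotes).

Answer: VQVQVQVQVD

Derivation:
Token 1: literal('V'). Output: "V"
Token 2: literal('Q'). Output: "VQ"
Token 3: backref(off=2, len=3) (overlapping!). Copied 'VQV' from pos 0. Output: "VQVQV"
Token 4: backref(off=4, len=4). Copied 'QVQV' from pos 1. Output: "VQVQVQVQV"
Token 5: literal('D'). Output: "VQVQVQVQVD"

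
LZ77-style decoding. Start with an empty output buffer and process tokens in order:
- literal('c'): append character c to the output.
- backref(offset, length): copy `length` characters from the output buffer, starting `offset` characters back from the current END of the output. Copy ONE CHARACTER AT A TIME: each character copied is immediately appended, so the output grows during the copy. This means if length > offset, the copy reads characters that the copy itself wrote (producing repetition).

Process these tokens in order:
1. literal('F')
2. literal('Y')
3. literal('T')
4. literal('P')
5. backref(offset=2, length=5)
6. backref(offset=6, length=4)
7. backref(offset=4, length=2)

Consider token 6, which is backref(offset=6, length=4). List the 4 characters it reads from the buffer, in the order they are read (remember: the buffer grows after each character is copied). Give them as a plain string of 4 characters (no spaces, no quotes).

Answer: PTPT

Derivation:
Token 1: literal('F'). Output: "F"
Token 2: literal('Y'). Output: "FY"
Token 3: literal('T'). Output: "FYT"
Token 4: literal('P'). Output: "FYTP"
Token 5: backref(off=2, len=5) (overlapping!). Copied 'TPTPT' from pos 2. Output: "FYTPTPTPT"
Token 6: backref(off=6, len=4). Buffer before: "FYTPTPTPT" (len 9)
  byte 1: read out[3]='P', append. Buffer now: "FYTPTPTPTP"
  byte 2: read out[4]='T', append. Buffer now: "FYTPTPTPTPT"
  byte 3: read out[5]='P', append. Buffer now: "FYTPTPTPTPTP"
  byte 4: read out[6]='T', append. Buffer now: "FYTPTPTPTPTPT"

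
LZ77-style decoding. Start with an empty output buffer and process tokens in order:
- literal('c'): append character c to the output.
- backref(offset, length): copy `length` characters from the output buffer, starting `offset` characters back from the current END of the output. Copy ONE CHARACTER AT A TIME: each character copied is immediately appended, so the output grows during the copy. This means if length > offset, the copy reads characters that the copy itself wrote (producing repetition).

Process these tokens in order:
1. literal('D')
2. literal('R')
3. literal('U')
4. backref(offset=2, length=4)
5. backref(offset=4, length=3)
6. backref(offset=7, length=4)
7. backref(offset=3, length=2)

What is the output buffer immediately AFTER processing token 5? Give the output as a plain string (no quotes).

Answer: DRURURURUR

Derivation:
Token 1: literal('D'). Output: "D"
Token 2: literal('R'). Output: "DR"
Token 3: literal('U'). Output: "DRU"
Token 4: backref(off=2, len=4) (overlapping!). Copied 'RURU' from pos 1. Output: "DRURURU"
Token 5: backref(off=4, len=3). Copied 'RUR' from pos 3. Output: "DRURURURUR"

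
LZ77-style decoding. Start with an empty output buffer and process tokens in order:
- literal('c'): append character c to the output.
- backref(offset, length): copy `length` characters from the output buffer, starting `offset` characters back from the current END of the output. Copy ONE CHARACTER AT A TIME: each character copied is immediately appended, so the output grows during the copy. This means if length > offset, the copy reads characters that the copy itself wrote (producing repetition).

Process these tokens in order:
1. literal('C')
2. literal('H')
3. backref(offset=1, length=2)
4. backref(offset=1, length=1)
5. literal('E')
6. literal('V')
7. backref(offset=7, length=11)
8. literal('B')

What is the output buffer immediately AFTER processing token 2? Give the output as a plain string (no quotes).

Token 1: literal('C'). Output: "C"
Token 2: literal('H'). Output: "CH"

Answer: CH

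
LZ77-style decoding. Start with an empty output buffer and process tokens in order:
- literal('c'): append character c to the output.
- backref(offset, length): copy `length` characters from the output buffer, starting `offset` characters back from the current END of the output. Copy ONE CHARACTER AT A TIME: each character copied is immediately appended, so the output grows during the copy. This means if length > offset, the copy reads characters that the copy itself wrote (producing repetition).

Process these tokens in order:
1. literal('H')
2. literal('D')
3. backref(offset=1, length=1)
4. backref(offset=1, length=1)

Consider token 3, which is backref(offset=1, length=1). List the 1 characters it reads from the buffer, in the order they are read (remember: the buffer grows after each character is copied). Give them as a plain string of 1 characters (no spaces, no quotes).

Token 1: literal('H'). Output: "H"
Token 2: literal('D'). Output: "HD"
Token 3: backref(off=1, len=1). Buffer before: "HD" (len 2)
  byte 1: read out[1]='D', append. Buffer now: "HDD"

Answer: D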